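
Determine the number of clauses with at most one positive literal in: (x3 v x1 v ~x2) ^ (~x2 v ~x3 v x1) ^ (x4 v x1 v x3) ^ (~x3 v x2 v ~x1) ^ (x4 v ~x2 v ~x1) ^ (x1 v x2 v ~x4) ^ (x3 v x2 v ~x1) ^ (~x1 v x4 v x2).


A Horn clause has at most one positive literal.
Clause 1: 2 positive lit(s) -> not Horn
Clause 2: 1 positive lit(s) -> Horn
Clause 3: 3 positive lit(s) -> not Horn
Clause 4: 1 positive lit(s) -> Horn
Clause 5: 1 positive lit(s) -> Horn
Clause 6: 2 positive lit(s) -> not Horn
Clause 7: 2 positive lit(s) -> not Horn
Clause 8: 2 positive lit(s) -> not Horn
Total Horn clauses = 3.

3


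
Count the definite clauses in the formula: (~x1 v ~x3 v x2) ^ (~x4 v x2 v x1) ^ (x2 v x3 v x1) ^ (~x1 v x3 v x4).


A definite clause has exactly one positive literal.
Clause 1: 1 positive -> definite
Clause 2: 2 positive -> not definite
Clause 3: 3 positive -> not definite
Clause 4: 2 positive -> not definite
Definite clause count = 1.

1


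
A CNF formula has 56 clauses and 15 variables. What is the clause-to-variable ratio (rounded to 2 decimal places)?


Clause-to-variable ratio = clauses / variables.
56 / 15 = 3.73.

3.73


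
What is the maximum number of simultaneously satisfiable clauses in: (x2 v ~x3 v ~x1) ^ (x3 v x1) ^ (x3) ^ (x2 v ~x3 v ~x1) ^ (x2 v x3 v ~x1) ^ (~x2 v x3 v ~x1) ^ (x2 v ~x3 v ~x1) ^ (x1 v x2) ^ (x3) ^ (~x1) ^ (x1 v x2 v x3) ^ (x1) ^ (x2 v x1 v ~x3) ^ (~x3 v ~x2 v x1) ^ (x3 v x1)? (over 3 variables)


Enumerate all 8 truth assignments.
For each, count how many of the 15 clauses are satisfied.
The formula is not fully satisfiable, so the maximum is below 15.
Maximum simultaneously satisfiable clauses = 14.

14


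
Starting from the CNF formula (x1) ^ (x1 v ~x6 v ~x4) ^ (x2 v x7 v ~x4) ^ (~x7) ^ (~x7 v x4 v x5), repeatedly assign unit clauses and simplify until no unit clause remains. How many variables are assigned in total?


Unit propagation repeatedly assigns the literal in any unit clause, then simplifies.
Assignments in order: x1 = T, x7 = F.
No further unit clauses remain.
Total variables assigned = 2.

2


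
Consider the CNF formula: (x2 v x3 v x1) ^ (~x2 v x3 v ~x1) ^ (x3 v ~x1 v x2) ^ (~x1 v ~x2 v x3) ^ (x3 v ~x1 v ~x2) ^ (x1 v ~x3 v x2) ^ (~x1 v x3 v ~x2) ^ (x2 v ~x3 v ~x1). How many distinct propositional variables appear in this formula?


Identify each distinct variable in the formula.
Variables found: x1, x2, x3.
Total distinct variables = 3.

3


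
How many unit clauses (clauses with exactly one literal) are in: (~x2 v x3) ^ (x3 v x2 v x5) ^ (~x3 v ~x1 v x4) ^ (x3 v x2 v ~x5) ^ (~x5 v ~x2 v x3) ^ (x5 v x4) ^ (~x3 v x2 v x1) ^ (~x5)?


A unit clause contains exactly one literal.
Unit clauses found: (~x5).
Count = 1.

1


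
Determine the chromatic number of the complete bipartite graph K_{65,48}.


K_{65,48} is bipartite by definition: the two parts are independent sets, with every edge crossing between them.
Color all vertices in one part with color 1 and all vertices in the other part with color 2.
Since the graph has at least one edge, one color does not suffice.
Chromatic number = 2.

2


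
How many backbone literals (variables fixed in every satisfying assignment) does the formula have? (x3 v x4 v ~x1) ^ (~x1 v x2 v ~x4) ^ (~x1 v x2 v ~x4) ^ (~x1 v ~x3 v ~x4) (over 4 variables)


Find all satisfying assignments: 11 model(s).
Check which variables have the same value in every model.
No variable is fixed across all models.
Backbone size = 0.

0


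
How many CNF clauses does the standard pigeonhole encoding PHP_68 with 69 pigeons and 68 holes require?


The PHP encoding has two parts:
1) At-least-one-hole clauses: 69 (one per pigeon, each with 68 literals).
2) At-most-one-pigeon-per-hole clauses: 68 holes * C(69,2) = 68 * 2346 = 159528.
Total clauses = 69 + 159528 = 159597.

159597


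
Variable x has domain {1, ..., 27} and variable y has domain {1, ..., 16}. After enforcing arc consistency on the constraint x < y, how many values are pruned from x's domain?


For the constraint x < y, x needs a supporting value in y's domain.
x can be at most 15 (one less than y's maximum).
Valid x values from domain: 15 out of 27.
Pruned = 27 - 15 = 12.

12


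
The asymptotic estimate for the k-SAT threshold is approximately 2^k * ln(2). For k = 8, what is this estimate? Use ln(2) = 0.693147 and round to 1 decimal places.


Using the asymptotic formula: threshold ~ 2^k * ln(2).
2^8 = 256.
256 * 0.693147 = 177.4.

177.4


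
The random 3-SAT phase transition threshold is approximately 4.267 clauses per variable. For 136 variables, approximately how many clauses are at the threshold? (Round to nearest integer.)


The 3-SAT phase transition occurs at approximately 4.267 clauses per variable.
m = 4.267 * 136 = 580.312.
Rounded to nearest integer: 580.

580


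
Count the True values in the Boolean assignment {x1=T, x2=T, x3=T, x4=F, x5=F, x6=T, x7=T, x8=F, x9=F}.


The weight is the number of variables assigned True.
True variables: x1, x2, x3, x6, x7.
Weight = 5.

5


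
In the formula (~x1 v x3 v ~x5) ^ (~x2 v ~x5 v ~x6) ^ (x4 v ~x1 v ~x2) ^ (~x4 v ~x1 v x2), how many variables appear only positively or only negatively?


A pure literal appears in only one polarity across all clauses.
Pure literals: x1 (negative only), x3 (positive only), x5 (negative only), x6 (negative only).
Count = 4.

4


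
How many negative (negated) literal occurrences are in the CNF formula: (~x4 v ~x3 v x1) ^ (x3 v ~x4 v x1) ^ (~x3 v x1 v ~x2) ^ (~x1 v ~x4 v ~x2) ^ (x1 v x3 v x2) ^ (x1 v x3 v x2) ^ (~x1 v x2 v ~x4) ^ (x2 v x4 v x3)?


Scan each clause for negated literals.
Clause 1: 2 negative; Clause 2: 1 negative; Clause 3: 2 negative; Clause 4: 3 negative; Clause 5: 0 negative; Clause 6: 0 negative; Clause 7: 2 negative; Clause 8: 0 negative.
Total negative literal occurrences = 10.

10


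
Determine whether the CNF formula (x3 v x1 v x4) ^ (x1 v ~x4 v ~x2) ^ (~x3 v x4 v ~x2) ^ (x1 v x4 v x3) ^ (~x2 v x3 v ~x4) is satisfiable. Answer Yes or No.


Check all 16 possible truth assignments.
Number of satisfying assignments found: 9.
The formula is satisfiable.

Yes


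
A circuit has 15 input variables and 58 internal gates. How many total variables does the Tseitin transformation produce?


The Tseitin transformation introduces one auxiliary variable per gate.
Total variables = inputs + gates = 15 + 58 = 73.

73


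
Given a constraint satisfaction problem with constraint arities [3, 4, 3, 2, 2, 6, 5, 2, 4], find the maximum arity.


The arities are: 3, 4, 3, 2, 2, 6, 5, 2, 4.
Scan for the maximum value.
Maximum arity = 6.

6


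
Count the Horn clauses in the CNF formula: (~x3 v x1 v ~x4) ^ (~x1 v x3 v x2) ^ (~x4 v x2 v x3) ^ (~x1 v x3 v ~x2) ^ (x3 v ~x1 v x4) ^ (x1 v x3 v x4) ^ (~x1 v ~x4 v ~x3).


A Horn clause has at most one positive literal.
Clause 1: 1 positive lit(s) -> Horn
Clause 2: 2 positive lit(s) -> not Horn
Clause 3: 2 positive lit(s) -> not Horn
Clause 4: 1 positive lit(s) -> Horn
Clause 5: 2 positive lit(s) -> not Horn
Clause 6: 3 positive lit(s) -> not Horn
Clause 7: 0 positive lit(s) -> Horn
Total Horn clauses = 3.

3


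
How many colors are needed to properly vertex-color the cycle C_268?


A cycle on an even number of vertices is bipartite: alternate two colors around the cycle.
Since 268 is even, two colors suffice, and at least two are needed because the graph has edges.
Chromatic number = 2.

2


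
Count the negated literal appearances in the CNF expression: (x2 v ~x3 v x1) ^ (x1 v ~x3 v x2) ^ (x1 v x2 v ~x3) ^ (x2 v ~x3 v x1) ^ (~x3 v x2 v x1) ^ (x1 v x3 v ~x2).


Scan each clause for negated literals.
Clause 1: 1 negative; Clause 2: 1 negative; Clause 3: 1 negative; Clause 4: 1 negative; Clause 5: 1 negative; Clause 6: 1 negative.
Total negative literal occurrences = 6.

6


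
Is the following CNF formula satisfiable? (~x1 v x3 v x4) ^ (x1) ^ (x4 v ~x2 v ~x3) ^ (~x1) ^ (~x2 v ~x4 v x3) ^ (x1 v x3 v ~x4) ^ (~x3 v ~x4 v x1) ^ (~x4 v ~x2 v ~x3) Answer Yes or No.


Check all 16 possible truth assignments.
Number of satisfying assignments found: 0.
The formula is unsatisfiable.

No


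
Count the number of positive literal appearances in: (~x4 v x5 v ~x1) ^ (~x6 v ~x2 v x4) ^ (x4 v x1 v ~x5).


Scan each clause for unnegated literals.
Clause 1: 1 positive; Clause 2: 1 positive; Clause 3: 2 positive.
Total positive literal occurrences = 4.

4


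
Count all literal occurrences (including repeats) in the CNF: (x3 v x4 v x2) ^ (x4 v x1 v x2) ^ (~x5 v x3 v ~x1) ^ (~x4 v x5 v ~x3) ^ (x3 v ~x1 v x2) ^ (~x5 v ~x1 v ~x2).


Clause lengths: 3, 3, 3, 3, 3, 3.
Sum = 3 + 3 + 3 + 3 + 3 + 3 = 18.

18


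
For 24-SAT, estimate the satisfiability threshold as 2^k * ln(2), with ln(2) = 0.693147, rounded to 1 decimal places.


Using the asymptotic formula: threshold ~ 2^k * ln(2).
2^24 = 16777216.
16777216 * 0.693147 = 11629076.9.

11629076.9


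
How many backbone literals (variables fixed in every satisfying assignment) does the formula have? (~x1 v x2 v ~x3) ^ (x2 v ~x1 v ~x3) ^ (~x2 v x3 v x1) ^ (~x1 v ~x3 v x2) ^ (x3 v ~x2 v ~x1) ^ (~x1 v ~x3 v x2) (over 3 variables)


Find all satisfying assignments: 5 model(s).
Check which variables have the same value in every model.
No variable is fixed across all models.
Backbone size = 0.

0


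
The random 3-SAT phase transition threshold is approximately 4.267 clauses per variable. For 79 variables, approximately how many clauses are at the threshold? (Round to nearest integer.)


The 3-SAT phase transition occurs at approximately 4.267 clauses per variable.
m = 4.267 * 79 = 337.093.
Rounded to nearest integer: 337.

337


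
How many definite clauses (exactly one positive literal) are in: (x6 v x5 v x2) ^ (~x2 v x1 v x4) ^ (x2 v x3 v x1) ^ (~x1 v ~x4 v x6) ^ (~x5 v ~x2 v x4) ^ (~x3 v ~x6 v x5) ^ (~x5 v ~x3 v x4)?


A definite clause has exactly one positive literal.
Clause 1: 3 positive -> not definite
Clause 2: 2 positive -> not definite
Clause 3: 3 positive -> not definite
Clause 4: 1 positive -> definite
Clause 5: 1 positive -> definite
Clause 6: 1 positive -> definite
Clause 7: 1 positive -> definite
Definite clause count = 4.

4


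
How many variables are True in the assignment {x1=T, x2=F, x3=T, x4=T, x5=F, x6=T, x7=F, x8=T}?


The weight is the number of variables assigned True.
True variables: x1, x3, x4, x6, x8.
Weight = 5.

5


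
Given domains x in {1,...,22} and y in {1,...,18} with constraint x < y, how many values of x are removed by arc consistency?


For the constraint x < y, x needs a supporting value in y's domain.
x can be at most 17 (one less than y's maximum).
Valid x values from domain: 17 out of 22.
Pruned = 22 - 17 = 5.

5


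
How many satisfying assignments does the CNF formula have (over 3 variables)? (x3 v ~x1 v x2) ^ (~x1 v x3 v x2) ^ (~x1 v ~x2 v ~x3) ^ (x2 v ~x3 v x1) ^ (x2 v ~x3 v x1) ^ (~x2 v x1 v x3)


Enumerate all 8 truth assignments over 3 variables.
Test each against every clause.
Satisfying assignments found: 4.

4


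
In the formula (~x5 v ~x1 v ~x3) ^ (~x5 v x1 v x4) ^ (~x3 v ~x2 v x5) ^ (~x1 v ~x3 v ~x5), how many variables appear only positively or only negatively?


A pure literal appears in only one polarity across all clauses.
Pure literals: x2 (negative only), x3 (negative only), x4 (positive only).
Count = 3.

3


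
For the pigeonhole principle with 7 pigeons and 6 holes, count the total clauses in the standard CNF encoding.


The PHP encoding has two parts:
1) At-least-one-hole clauses: 7 (one per pigeon, each with 6 literals).
2) At-most-one-pigeon-per-hole clauses: 6 holes * C(7,2) = 6 * 21 = 126.
Total clauses = 7 + 126 = 133.

133


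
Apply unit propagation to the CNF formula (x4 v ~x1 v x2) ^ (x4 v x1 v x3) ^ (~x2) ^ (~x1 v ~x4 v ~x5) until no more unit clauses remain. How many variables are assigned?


Unit propagation repeatedly assigns the literal in any unit clause, then simplifies.
Assignments in order: x2 = F.
No further unit clauses remain.
Total variables assigned = 1.

1


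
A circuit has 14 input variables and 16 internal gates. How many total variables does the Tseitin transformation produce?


The Tseitin transformation introduces one auxiliary variable per gate.
Total variables = inputs + gates = 14 + 16 = 30.

30


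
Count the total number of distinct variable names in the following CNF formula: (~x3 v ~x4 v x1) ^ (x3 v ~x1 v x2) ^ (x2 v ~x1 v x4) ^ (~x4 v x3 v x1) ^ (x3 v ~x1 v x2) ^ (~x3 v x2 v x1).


Identify each distinct variable in the formula.
Variables found: x1, x2, x3, x4.
Total distinct variables = 4.

4


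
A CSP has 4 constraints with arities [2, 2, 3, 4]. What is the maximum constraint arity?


The arities are: 2, 2, 3, 4.
Scan for the maximum value.
Maximum arity = 4.

4


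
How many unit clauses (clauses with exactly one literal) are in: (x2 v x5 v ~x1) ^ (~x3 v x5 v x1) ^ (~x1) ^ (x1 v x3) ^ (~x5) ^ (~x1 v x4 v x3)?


A unit clause contains exactly one literal.
Unit clauses found: (~x1), (~x5).
Count = 2.

2


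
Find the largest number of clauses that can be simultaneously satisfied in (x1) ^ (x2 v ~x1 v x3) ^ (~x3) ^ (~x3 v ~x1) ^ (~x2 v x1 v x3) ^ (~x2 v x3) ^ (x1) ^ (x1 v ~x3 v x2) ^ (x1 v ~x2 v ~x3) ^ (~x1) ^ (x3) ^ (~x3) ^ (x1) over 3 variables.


Enumerate all 8 truth assignments.
For each, count how many of the 13 clauses are satisfied.
The formula is not fully satisfiable, so the maximum is below 13.
Maximum simultaneously satisfiable clauses = 10.

10


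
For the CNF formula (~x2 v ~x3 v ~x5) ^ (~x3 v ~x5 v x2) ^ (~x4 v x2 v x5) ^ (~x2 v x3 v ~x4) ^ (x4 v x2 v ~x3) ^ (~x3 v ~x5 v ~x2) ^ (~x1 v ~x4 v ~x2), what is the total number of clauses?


Each group enclosed in parentheses joined by ^ is one clause.
Counting the conjuncts: 7 clauses.

7


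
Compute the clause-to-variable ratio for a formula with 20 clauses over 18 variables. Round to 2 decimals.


Clause-to-variable ratio = clauses / variables.
20 / 18 = 1.11.

1.11


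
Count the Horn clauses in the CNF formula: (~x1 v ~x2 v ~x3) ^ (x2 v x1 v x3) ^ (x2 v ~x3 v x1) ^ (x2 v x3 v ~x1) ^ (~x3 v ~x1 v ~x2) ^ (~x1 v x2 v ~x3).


A Horn clause has at most one positive literal.
Clause 1: 0 positive lit(s) -> Horn
Clause 2: 3 positive lit(s) -> not Horn
Clause 3: 2 positive lit(s) -> not Horn
Clause 4: 2 positive lit(s) -> not Horn
Clause 5: 0 positive lit(s) -> Horn
Clause 6: 1 positive lit(s) -> Horn
Total Horn clauses = 3.

3


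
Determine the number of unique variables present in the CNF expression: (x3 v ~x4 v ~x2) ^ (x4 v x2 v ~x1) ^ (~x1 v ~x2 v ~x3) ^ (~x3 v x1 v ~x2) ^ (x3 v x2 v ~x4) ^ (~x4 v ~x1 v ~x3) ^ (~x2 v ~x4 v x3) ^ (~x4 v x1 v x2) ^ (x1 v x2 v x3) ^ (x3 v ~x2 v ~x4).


Identify each distinct variable in the formula.
Variables found: x1, x2, x3, x4.
Total distinct variables = 4.

4


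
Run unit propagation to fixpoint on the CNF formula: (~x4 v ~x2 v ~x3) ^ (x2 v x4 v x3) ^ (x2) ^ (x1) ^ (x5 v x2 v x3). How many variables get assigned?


Unit propagation repeatedly assigns the literal in any unit clause, then simplifies.
Assignments in order: x2 = T, x1 = T.
No further unit clauses remain.
Total variables assigned = 2.

2


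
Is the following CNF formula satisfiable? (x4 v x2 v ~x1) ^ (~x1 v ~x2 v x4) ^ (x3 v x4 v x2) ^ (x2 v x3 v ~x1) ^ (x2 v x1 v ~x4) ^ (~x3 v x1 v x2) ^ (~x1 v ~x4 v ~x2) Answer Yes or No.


Check all 16 possible truth assignments.
Number of satisfying assignments found: 5.
The formula is satisfiable.

Yes


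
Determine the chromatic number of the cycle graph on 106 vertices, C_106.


A cycle on an even number of vertices is bipartite: alternate two colors around the cycle.
Since 106 is even, two colors suffice, and at least two are needed because the graph has edges.
Chromatic number = 2.

2


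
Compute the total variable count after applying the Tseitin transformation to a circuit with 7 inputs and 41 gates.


The Tseitin transformation introduces one auxiliary variable per gate.
Total variables = inputs + gates = 7 + 41 = 48.

48


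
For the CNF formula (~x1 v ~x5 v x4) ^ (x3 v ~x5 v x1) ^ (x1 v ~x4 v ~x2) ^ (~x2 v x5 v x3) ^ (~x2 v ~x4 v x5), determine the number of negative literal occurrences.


Scan each clause for negated literals.
Clause 1: 2 negative; Clause 2: 1 negative; Clause 3: 2 negative; Clause 4: 1 negative; Clause 5: 2 negative.
Total negative literal occurrences = 8.

8


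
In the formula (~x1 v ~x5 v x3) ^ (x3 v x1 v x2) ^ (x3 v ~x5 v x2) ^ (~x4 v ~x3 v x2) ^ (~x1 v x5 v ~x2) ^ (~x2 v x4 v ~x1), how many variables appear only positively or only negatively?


A pure literal appears in only one polarity across all clauses.
No pure literals found.
Count = 0.

0


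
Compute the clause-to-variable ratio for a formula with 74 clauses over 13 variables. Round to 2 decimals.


Clause-to-variable ratio = clauses / variables.
74 / 13 = 5.69.

5.69


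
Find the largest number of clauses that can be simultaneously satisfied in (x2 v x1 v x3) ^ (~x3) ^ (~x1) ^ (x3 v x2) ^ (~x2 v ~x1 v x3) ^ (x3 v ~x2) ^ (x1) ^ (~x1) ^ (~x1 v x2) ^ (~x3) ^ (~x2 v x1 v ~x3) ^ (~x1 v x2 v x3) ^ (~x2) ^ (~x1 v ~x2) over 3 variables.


Enumerate all 8 truth assignments.
For each, count how many of the 14 clauses are satisfied.
The formula is not fully satisfiable, so the maximum is below 14.
Maximum simultaneously satisfiable clauses = 11.

11


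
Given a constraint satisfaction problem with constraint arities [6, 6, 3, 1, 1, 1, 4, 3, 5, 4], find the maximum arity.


The arities are: 6, 6, 3, 1, 1, 1, 4, 3, 5, 4.
Scan for the maximum value.
Maximum arity = 6.

6


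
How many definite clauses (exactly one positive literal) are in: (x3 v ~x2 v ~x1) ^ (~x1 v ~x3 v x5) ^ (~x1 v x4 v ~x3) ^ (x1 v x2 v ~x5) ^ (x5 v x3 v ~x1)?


A definite clause has exactly one positive literal.
Clause 1: 1 positive -> definite
Clause 2: 1 positive -> definite
Clause 3: 1 positive -> definite
Clause 4: 2 positive -> not definite
Clause 5: 2 positive -> not definite
Definite clause count = 3.

3


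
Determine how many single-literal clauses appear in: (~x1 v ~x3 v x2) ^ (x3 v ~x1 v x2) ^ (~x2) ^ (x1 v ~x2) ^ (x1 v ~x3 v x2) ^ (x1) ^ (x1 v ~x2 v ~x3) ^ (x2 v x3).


A unit clause contains exactly one literal.
Unit clauses found: (~x2), (x1).
Count = 2.

2


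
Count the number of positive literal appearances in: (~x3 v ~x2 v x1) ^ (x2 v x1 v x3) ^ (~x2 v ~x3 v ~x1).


Scan each clause for unnegated literals.
Clause 1: 1 positive; Clause 2: 3 positive; Clause 3: 0 positive.
Total positive literal occurrences = 4.

4


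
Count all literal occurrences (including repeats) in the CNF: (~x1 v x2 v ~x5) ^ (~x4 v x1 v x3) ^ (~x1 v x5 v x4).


Clause lengths: 3, 3, 3.
Sum = 3 + 3 + 3 = 9.

9


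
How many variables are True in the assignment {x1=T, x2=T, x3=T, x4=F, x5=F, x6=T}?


The weight is the number of variables assigned True.
True variables: x1, x2, x3, x6.
Weight = 4.

4


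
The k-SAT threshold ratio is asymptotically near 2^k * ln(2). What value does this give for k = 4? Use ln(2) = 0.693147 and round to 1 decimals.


Using the asymptotic formula: threshold ~ 2^k * ln(2).
2^4 = 16.
16 * 0.693147 = 11.1.

11.1


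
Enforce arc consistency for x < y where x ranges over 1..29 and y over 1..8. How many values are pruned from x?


For the constraint x < y, x needs a supporting value in y's domain.
x can be at most 7 (one less than y's maximum).
Valid x values from domain: 7 out of 29.
Pruned = 29 - 7 = 22.

22


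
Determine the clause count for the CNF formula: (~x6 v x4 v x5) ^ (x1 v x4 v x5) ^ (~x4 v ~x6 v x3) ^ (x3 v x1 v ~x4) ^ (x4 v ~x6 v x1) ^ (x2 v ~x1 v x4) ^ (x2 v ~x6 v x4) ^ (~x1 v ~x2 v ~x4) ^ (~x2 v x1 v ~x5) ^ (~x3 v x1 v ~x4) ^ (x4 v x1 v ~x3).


Each group enclosed in parentheses joined by ^ is one clause.
Counting the conjuncts: 11 clauses.

11


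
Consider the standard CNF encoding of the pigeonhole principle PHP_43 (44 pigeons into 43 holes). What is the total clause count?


The PHP encoding has two parts:
1) At-least-one-hole clauses: 44 (one per pigeon, each with 43 literals).
2) At-most-one-pigeon-per-hole clauses: 43 holes * C(44,2) = 43 * 946 = 40678.
Total clauses = 44 + 40678 = 40722.

40722


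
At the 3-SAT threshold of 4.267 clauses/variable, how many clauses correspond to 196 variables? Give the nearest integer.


The 3-SAT phase transition occurs at approximately 4.267 clauses per variable.
m = 4.267 * 196 = 836.332.
Rounded to nearest integer: 836.

836


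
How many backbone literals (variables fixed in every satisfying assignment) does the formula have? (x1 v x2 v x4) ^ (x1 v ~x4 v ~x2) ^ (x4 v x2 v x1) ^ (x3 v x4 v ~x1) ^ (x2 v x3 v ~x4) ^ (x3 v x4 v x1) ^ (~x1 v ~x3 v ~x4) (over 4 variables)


Find all satisfying assignments: 5 model(s).
Check which variables have the same value in every model.
No variable is fixed across all models.
Backbone size = 0.

0


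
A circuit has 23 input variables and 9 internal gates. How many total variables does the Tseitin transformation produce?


The Tseitin transformation introduces one auxiliary variable per gate.
Total variables = inputs + gates = 23 + 9 = 32.

32


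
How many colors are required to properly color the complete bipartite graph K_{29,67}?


K_{29,67} is bipartite by definition: the two parts are independent sets, with every edge crossing between them.
Color all vertices in one part with color 1 and all vertices in the other part with color 2.
Since the graph has at least one edge, one color does not suffice.
Chromatic number = 2.

2


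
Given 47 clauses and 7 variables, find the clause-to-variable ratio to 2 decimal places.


Clause-to-variable ratio = clauses / variables.
47 / 7 = 6.71.

6.71


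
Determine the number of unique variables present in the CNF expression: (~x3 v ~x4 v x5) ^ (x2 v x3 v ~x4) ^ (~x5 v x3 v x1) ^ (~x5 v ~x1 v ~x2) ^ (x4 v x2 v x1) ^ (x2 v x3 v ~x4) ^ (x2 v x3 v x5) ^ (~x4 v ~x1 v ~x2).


Identify each distinct variable in the formula.
Variables found: x1, x2, x3, x4, x5.
Total distinct variables = 5.

5


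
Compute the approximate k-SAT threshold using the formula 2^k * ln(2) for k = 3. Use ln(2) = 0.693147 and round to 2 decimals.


Using the asymptotic formula: threshold ~ 2^k * ln(2).
2^3 = 8.
8 * 0.693147 = 5.55.

5.55


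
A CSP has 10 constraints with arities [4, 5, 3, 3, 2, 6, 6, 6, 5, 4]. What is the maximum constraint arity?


The arities are: 4, 5, 3, 3, 2, 6, 6, 6, 5, 4.
Scan for the maximum value.
Maximum arity = 6.

6


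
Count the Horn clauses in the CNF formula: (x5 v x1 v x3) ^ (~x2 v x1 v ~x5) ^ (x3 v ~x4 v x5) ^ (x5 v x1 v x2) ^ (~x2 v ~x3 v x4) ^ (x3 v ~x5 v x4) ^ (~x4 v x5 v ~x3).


A Horn clause has at most one positive literal.
Clause 1: 3 positive lit(s) -> not Horn
Clause 2: 1 positive lit(s) -> Horn
Clause 3: 2 positive lit(s) -> not Horn
Clause 4: 3 positive lit(s) -> not Horn
Clause 5: 1 positive lit(s) -> Horn
Clause 6: 2 positive lit(s) -> not Horn
Clause 7: 1 positive lit(s) -> Horn
Total Horn clauses = 3.

3


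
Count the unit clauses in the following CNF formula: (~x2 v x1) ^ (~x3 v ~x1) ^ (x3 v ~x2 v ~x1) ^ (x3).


A unit clause contains exactly one literal.
Unit clauses found: (x3).
Count = 1.

1


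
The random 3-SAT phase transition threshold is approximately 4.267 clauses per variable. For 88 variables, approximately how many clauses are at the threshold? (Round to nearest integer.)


The 3-SAT phase transition occurs at approximately 4.267 clauses per variable.
m = 4.267 * 88 = 375.496.
Rounded to nearest integer: 375.

375


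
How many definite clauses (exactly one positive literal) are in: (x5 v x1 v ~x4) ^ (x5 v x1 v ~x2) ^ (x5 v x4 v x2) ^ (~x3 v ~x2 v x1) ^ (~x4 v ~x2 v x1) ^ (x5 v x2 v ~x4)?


A definite clause has exactly one positive literal.
Clause 1: 2 positive -> not definite
Clause 2: 2 positive -> not definite
Clause 3: 3 positive -> not definite
Clause 4: 1 positive -> definite
Clause 5: 1 positive -> definite
Clause 6: 2 positive -> not definite
Definite clause count = 2.

2


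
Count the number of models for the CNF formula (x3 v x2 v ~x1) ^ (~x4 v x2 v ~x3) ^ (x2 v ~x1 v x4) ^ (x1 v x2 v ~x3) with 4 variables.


Enumerate all 16 truth assignments over 4 variables.
Test each against every clause.
Satisfying assignments found: 10.

10


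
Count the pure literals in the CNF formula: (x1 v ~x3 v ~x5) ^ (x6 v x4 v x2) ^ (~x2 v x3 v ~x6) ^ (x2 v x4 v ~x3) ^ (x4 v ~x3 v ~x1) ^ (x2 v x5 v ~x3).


A pure literal appears in only one polarity across all clauses.
Pure literals: x4 (positive only).
Count = 1.

1


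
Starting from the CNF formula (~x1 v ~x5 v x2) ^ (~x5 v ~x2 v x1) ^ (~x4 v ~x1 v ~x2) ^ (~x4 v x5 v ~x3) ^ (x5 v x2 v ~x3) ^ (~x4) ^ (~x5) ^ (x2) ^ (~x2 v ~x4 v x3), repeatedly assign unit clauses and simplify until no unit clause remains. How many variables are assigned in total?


Unit propagation repeatedly assigns the literal in any unit clause, then simplifies.
Assignments in order: x4 = F, x5 = F, x2 = T.
No further unit clauses remain.
Total variables assigned = 3.

3


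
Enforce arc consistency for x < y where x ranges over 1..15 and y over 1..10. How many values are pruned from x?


For the constraint x < y, x needs a supporting value in y's domain.
x can be at most 9 (one less than y's maximum).
Valid x values from domain: 9 out of 15.
Pruned = 15 - 9 = 6.

6


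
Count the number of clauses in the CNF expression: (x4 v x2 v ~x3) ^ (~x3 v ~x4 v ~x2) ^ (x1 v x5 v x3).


Each group enclosed in parentheses joined by ^ is one clause.
Counting the conjuncts: 3 clauses.

3


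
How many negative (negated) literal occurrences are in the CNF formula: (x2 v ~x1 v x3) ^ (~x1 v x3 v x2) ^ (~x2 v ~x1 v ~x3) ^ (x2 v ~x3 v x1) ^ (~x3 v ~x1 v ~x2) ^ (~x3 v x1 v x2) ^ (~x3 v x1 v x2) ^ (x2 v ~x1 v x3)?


Scan each clause for negated literals.
Clause 1: 1 negative; Clause 2: 1 negative; Clause 3: 3 negative; Clause 4: 1 negative; Clause 5: 3 negative; Clause 6: 1 negative; Clause 7: 1 negative; Clause 8: 1 negative.
Total negative literal occurrences = 12.

12


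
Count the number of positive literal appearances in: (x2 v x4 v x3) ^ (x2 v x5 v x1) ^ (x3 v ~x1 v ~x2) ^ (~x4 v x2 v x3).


Scan each clause for unnegated literals.
Clause 1: 3 positive; Clause 2: 3 positive; Clause 3: 1 positive; Clause 4: 2 positive.
Total positive literal occurrences = 9.

9


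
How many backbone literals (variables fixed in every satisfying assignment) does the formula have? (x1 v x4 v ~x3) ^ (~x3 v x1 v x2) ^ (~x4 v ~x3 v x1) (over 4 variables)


Find all satisfying assignments: 12 model(s).
Check which variables have the same value in every model.
No variable is fixed across all models.
Backbone size = 0.

0


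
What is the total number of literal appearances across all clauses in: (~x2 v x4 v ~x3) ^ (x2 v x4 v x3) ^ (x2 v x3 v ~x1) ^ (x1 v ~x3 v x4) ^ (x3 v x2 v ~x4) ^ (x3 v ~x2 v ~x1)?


Clause lengths: 3, 3, 3, 3, 3, 3.
Sum = 3 + 3 + 3 + 3 + 3 + 3 = 18.

18


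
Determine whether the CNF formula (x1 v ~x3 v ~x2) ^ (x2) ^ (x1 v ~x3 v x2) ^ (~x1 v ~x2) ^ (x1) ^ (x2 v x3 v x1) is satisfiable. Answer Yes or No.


Check all 8 possible truth assignments.
Number of satisfying assignments found: 0.
The formula is unsatisfiable.

No


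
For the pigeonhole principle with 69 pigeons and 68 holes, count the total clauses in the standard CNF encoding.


The PHP encoding has two parts:
1) At-least-one-hole clauses: 69 (one per pigeon, each with 68 literals).
2) At-most-one-pigeon-per-hole clauses: 68 holes * C(69,2) = 68 * 2346 = 159528.
Total clauses = 69 + 159528 = 159597.

159597


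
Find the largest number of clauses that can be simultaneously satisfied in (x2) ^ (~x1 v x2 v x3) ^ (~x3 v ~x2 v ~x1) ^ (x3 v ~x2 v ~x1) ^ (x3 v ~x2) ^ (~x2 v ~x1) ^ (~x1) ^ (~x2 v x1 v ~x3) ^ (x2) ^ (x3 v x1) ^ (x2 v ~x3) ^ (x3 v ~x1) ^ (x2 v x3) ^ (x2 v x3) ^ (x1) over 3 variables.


Enumerate all 8 truth assignments.
For each, count how many of the 15 clauses are satisfied.
The formula is not fully satisfiable, so the maximum is below 15.
Maximum simultaneously satisfiable clauses = 13.

13


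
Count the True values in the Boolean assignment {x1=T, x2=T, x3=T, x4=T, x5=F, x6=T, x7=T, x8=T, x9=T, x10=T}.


The weight is the number of variables assigned True.
True variables: x1, x2, x3, x4, x6, x7, x8, x9, x10.
Weight = 9.

9


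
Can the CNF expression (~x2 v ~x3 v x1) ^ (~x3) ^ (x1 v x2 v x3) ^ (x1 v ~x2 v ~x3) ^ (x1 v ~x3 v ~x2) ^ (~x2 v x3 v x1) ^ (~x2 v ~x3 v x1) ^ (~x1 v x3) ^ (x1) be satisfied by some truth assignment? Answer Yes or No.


Check all 8 possible truth assignments.
Number of satisfying assignments found: 0.
The formula is unsatisfiable.

No


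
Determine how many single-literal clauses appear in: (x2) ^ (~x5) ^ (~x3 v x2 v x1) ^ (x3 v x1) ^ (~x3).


A unit clause contains exactly one literal.
Unit clauses found: (x2), (~x5), (~x3).
Count = 3.

3


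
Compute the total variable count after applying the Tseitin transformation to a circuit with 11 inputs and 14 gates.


The Tseitin transformation introduces one auxiliary variable per gate.
Total variables = inputs + gates = 11 + 14 = 25.

25


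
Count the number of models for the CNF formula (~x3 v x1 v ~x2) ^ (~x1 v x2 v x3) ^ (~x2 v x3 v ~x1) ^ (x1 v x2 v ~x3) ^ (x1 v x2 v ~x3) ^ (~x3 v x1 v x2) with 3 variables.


Enumerate all 8 truth assignments over 3 variables.
Test each against every clause.
Satisfying assignments found: 4.

4


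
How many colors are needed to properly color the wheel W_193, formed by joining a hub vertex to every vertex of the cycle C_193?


W_193 consists of the cycle C_193 together with a hub vertex adjacent to every cycle vertex.
The cycle C_193 needs 3 colors (odd cycle -> 3).
The hub is adjacent to every cycle vertex, so it must receive a new color distinct from all of them.
Chromatic number = 3 + 1 = 4.

4


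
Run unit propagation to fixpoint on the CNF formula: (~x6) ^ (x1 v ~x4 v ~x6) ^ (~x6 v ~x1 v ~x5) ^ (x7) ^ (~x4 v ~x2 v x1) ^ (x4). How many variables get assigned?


Unit propagation repeatedly assigns the literal in any unit clause, then simplifies.
Assignments in order: x6 = F, x7 = T, x4 = T.
No further unit clauses remain.
Total variables assigned = 3.

3


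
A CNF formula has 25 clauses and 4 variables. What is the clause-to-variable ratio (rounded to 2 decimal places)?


Clause-to-variable ratio = clauses / variables.
25 / 4 = 6.25.

6.25


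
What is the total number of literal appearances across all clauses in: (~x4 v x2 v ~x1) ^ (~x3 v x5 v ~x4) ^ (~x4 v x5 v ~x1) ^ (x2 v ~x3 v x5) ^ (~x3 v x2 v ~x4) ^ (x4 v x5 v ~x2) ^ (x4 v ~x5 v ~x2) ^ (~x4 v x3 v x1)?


Clause lengths: 3, 3, 3, 3, 3, 3, 3, 3.
Sum = 3 + 3 + 3 + 3 + 3 + 3 + 3 + 3 = 24.

24


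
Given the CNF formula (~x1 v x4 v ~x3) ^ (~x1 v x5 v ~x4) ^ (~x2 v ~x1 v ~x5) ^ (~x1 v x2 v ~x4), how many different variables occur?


Identify each distinct variable in the formula.
Variables found: x1, x2, x3, x4, x5.
Total distinct variables = 5.

5


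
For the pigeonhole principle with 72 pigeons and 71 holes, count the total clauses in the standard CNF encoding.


The PHP encoding has two parts:
1) At-least-one-hole clauses: 72 (one per pigeon, each with 71 literals).
2) At-most-one-pigeon-per-hole clauses: 71 holes * C(72,2) = 71 * 2556 = 181476.
Total clauses = 72 + 181476 = 181548.

181548


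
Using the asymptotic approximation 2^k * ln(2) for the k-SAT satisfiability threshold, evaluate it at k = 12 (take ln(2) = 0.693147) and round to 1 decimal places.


Using the asymptotic formula: threshold ~ 2^k * ln(2).
2^12 = 4096.
4096 * 0.693147 = 2839.1.

2839.1


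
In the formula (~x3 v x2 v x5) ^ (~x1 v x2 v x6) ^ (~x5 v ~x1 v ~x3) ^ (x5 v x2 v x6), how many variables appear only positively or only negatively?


A pure literal appears in only one polarity across all clauses.
Pure literals: x1 (negative only), x2 (positive only), x3 (negative only), x6 (positive only).
Count = 4.

4


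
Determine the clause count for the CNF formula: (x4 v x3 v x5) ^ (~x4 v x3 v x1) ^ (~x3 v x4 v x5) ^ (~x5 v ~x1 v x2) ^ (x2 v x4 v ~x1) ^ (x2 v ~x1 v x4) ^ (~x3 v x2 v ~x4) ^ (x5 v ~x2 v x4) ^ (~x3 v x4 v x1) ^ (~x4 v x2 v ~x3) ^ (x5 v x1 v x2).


Each group enclosed in parentheses joined by ^ is one clause.
Counting the conjuncts: 11 clauses.

11


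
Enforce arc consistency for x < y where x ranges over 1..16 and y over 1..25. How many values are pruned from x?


For the constraint x < y, x needs a supporting value in y's domain.
x can be at most 24 (one less than y's maximum).
Valid x values from domain: 16 out of 16.
Pruned = 16 - 16 = 0.

0


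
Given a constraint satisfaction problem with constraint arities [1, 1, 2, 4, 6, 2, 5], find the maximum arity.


The arities are: 1, 1, 2, 4, 6, 2, 5.
Scan for the maximum value.
Maximum arity = 6.

6


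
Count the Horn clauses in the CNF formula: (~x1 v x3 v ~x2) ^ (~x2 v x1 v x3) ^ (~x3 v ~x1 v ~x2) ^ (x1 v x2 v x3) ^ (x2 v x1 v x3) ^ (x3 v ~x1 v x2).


A Horn clause has at most one positive literal.
Clause 1: 1 positive lit(s) -> Horn
Clause 2: 2 positive lit(s) -> not Horn
Clause 3: 0 positive lit(s) -> Horn
Clause 4: 3 positive lit(s) -> not Horn
Clause 5: 3 positive lit(s) -> not Horn
Clause 6: 2 positive lit(s) -> not Horn
Total Horn clauses = 2.

2


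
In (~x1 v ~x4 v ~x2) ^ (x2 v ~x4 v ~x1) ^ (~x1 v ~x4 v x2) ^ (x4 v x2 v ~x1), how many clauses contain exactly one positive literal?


A definite clause has exactly one positive literal.
Clause 1: 0 positive -> not definite
Clause 2: 1 positive -> definite
Clause 3: 1 positive -> definite
Clause 4: 2 positive -> not definite
Definite clause count = 2.

2


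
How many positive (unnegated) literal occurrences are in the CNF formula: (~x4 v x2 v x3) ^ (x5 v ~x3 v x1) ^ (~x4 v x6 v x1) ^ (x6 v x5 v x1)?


Scan each clause for unnegated literals.
Clause 1: 2 positive; Clause 2: 2 positive; Clause 3: 2 positive; Clause 4: 3 positive.
Total positive literal occurrences = 9.

9


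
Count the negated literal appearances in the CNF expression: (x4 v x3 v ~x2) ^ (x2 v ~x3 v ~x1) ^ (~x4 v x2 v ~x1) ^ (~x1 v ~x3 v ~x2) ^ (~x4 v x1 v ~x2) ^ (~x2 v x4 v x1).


Scan each clause for negated literals.
Clause 1: 1 negative; Clause 2: 2 negative; Clause 3: 2 negative; Clause 4: 3 negative; Clause 5: 2 negative; Clause 6: 1 negative.
Total negative literal occurrences = 11.

11


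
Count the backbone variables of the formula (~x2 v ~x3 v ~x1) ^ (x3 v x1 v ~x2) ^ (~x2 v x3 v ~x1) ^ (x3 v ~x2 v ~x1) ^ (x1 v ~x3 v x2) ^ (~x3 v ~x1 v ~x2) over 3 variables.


Find all satisfying assignments: 4 model(s).
Check which variables have the same value in every model.
No variable is fixed across all models.
Backbone size = 0.

0


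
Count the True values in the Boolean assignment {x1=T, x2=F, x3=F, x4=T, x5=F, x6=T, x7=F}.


The weight is the number of variables assigned True.
True variables: x1, x4, x6.
Weight = 3.

3


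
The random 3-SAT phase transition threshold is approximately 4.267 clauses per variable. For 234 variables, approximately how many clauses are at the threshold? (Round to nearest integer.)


The 3-SAT phase transition occurs at approximately 4.267 clauses per variable.
m = 4.267 * 234 = 998.478.
Rounded to nearest integer: 998.

998


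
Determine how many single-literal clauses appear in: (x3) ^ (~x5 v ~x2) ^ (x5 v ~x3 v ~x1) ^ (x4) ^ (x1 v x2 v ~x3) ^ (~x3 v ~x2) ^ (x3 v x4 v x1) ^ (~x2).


A unit clause contains exactly one literal.
Unit clauses found: (x3), (x4), (~x2).
Count = 3.

3


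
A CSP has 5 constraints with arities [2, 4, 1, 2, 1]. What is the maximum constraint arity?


The arities are: 2, 4, 1, 2, 1.
Scan for the maximum value.
Maximum arity = 4.

4


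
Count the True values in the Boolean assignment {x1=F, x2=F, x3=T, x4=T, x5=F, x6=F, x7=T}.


The weight is the number of variables assigned True.
True variables: x3, x4, x7.
Weight = 3.

3


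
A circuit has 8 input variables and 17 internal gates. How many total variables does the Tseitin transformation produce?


The Tseitin transformation introduces one auxiliary variable per gate.
Total variables = inputs + gates = 8 + 17 = 25.

25


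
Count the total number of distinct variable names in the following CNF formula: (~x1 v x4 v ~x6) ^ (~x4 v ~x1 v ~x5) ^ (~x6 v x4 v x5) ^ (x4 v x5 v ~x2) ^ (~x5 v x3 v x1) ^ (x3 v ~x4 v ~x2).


Identify each distinct variable in the formula.
Variables found: x1, x2, x3, x4, x5, x6.
Total distinct variables = 6.

6


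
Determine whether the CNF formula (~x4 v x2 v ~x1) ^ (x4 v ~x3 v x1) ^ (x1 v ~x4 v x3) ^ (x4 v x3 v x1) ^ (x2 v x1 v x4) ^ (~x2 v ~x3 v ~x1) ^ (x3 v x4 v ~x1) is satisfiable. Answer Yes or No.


Check all 16 possible truth assignments.
Number of satisfying assignments found: 4.
The formula is satisfiable.

Yes


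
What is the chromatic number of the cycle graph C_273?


An odd cycle cannot be 2-colored: alternating two colors around the cycle returns to the start with a conflict.
Since 273 is odd, three colors are required (and three suffice).
Chromatic number = 3.

3


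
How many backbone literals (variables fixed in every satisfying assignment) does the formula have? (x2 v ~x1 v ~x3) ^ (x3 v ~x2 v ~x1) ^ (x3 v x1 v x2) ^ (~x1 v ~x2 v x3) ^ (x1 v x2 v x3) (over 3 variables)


Find all satisfying assignments: 5 model(s).
Check which variables have the same value in every model.
No variable is fixed across all models.
Backbone size = 0.

0


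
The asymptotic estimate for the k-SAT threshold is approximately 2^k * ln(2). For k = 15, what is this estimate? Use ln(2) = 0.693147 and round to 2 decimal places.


Using the asymptotic formula: threshold ~ 2^k * ln(2).
2^15 = 32768.
32768 * 0.693147 = 22713.04.

22713.04


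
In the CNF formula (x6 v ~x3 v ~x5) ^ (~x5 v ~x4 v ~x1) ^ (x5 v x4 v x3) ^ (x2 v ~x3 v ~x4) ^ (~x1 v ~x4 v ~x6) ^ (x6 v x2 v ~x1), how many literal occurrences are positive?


Scan each clause for unnegated literals.
Clause 1: 1 positive; Clause 2: 0 positive; Clause 3: 3 positive; Clause 4: 1 positive; Clause 5: 0 positive; Clause 6: 2 positive.
Total positive literal occurrences = 7.

7


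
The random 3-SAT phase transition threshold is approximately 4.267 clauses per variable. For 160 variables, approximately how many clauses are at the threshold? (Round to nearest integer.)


The 3-SAT phase transition occurs at approximately 4.267 clauses per variable.
m = 4.267 * 160 = 682.72.
Rounded to nearest integer: 683.

683


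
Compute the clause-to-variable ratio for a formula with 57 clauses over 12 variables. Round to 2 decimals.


Clause-to-variable ratio = clauses / variables.
57 / 12 = 4.75.

4.75


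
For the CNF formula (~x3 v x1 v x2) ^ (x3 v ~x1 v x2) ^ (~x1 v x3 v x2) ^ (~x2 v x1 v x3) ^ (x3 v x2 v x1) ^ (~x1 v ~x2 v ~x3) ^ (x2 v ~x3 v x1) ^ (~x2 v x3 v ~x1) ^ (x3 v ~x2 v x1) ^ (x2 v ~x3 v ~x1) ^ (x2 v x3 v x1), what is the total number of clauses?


Each group enclosed in parentheses joined by ^ is one clause.
Counting the conjuncts: 11 clauses.

11


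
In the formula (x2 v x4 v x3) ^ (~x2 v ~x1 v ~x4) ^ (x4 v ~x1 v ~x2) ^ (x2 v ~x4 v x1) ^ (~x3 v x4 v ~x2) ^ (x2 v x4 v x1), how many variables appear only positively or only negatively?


A pure literal appears in only one polarity across all clauses.
No pure literals found.
Count = 0.

0


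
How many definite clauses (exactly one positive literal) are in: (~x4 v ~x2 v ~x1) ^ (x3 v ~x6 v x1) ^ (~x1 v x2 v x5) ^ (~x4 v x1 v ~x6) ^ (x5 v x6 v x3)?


A definite clause has exactly one positive literal.
Clause 1: 0 positive -> not definite
Clause 2: 2 positive -> not definite
Clause 3: 2 positive -> not definite
Clause 4: 1 positive -> definite
Clause 5: 3 positive -> not definite
Definite clause count = 1.

1
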